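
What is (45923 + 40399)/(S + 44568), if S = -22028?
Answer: 43161/11270 ≈ 3.8297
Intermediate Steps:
(45923 + 40399)/(S + 44568) = (45923 + 40399)/(-22028 + 44568) = 86322/22540 = 86322*(1/22540) = 43161/11270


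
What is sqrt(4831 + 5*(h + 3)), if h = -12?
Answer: sqrt(4786) ≈ 69.181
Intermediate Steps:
sqrt(4831 + 5*(h + 3)) = sqrt(4831 + 5*(-12 + 3)) = sqrt(4831 + 5*(-9)) = sqrt(4831 - 45) = sqrt(4786)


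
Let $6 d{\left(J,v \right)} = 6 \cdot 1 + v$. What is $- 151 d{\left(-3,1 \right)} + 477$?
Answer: $\frac{1805}{6} \approx 300.83$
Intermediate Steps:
$d{\left(J,v \right)} = 1 + \frac{v}{6}$ ($d{\left(J,v \right)} = \frac{6 \cdot 1 + v}{6} = \frac{6 + v}{6} = 1 + \frac{v}{6}$)
$- 151 d{\left(-3,1 \right)} + 477 = - 151 \left(1 + \frac{1}{6} \cdot 1\right) + 477 = - 151 \left(1 + \frac{1}{6}\right) + 477 = \left(-151\right) \frac{7}{6} + 477 = - \frac{1057}{6} + 477 = \frac{1805}{6}$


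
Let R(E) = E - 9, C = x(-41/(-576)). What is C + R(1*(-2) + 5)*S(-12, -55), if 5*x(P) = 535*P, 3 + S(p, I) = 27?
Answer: -78557/576 ≈ -136.38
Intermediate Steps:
S(p, I) = 24 (S(p, I) = -3 + 27 = 24)
x(P) = 107*P (x(P) = (535*P)/5 = 107*P)
C = 4387/576 (C = 107*(-41/(-576)) = 107*(-41*(-1/576)) = 107*(41/576) = 4387/576 ≈ 7.6163)
R(E) = -9 + E
C + R(1*(-2) + 5)*S(-12, -55) = 4387/576 + (-9 + (1*(-2) + 5))*24 = 4387/576 + (-9 + (-2 + 5))*24 = 4387/576 + (-9 + 3)*24 = 4387/576 - 6*24 = 4387/576 - 144 = -78557/576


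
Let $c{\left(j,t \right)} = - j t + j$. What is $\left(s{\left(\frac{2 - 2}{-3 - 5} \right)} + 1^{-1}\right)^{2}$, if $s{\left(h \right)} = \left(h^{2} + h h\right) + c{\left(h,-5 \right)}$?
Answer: $1$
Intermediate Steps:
$c{\left(j,t \right)} = j - j t$ ($c{\left(j,t \right)} = - j t + j = j - j t$)
$s{\left(h \right)} = 2 h^{2} + 6 h$ ($s{\left(h \right)} = \left(h^{2} + h h\right) + h \left(1 - -5\right) = \left(h^{2} + h^{2}\right) + h \left(1 + 5\right) = 2 h^{2} + h 6 = 2 h^{2} + 6 h$)
$\left(s{\left(\frac{2 - 2}{-3 - 5} \right)} + 1^{-1}\right)^{2} = \left(2 \frac{2 - 2}{-3 - 5} \left(3 + \frac{2 - 2}{-3 - 5}\right) + 1^{-1}\right)^{2} = \left(2 \frac{0}{-8} \left(3 + \frac{0}{-8}\right) + 1\right)^{2} = \left(2 \cdot 0 \left(- \frac{1}{8}\right) \left(3 + 0 \left(- \frac{1}{8}\right)\right) + 1\right)^{2} = \left(2 \cdot 0 \left(3 + 0\right) + 1\right)^{2} = \left(2 \cdot 0 \cdot 3 + 1\right)^{2} = \left(0 + 1\right)^{2} = 1^{2} = 1$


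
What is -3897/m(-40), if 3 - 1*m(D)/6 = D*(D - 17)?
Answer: 433/1518 ≈ 0.28524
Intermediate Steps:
m(D) = 18 - 6*D*(-17 + D) (m(D) = 18 - 6*D*(D - 17) = 18 - 6*D*(-17 + D))
-3897/m(-40) = -3897/(18 - 6*(-40)² + 102*(-40)) = -3897/(18 - 6*1600 - 4080) = -3897/(18 - 9600 - 4080) = -3897/(-13662) = -3897*(-1/13662) = 433/1518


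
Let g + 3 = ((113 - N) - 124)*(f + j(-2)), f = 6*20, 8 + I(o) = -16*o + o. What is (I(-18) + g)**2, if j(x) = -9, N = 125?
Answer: 220136569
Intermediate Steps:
I(o) = -8 - 15*o (I(o) = -8 + (-16*o + o) = -8 - 15*o)
f = 120
g = -15099 (g = -3 + ((113 - 1*125) - 124)*(120 - 9) = -3 + ((113 - 125) - 124)*111 = -3 + (-12 - 124)*111 = -3 - 136*111 = -3 - 15096 = -15099)
(I(-18) + g)**2 = ((-8 - 15*(-18)) - 15099)**2 = ((-8 + 270) - 15099)**2 = (262 - 15099)**2 = (-14837)**2 = 220136569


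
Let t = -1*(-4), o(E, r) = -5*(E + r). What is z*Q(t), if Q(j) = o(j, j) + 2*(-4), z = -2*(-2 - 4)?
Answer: -576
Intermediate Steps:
o(E, r) = -5*E - 5*r
z = 12 (z = -2*(-6) = 12)
t = 4
Q(j) = -8 - 10*j (Q(j) = (-5*j - 5*j) + 2*(-4) = -10*j - 8 = -8 - 10*j)
z*Q(t) = 12*(-8 - 10*4) = 12*(-8 - 40) = 12*(-48) = -576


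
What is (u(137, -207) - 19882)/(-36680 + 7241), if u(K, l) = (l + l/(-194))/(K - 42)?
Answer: 366465211/542560770 ≈ 0.67544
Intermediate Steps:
u(K, l) = 193*l/(194*(-42 + K)) (u(K, l) = (l + l*(-1/194))/(-42 + K) = (l - l/194)/(-42 + K) = (193*l/194)/(-42 + K) = 193*l/(194*(-42 + K)))
(u(137, -207) - 19882)/(-36680 + 7241) = ((193/194)*(-207)/(-42 + 137) - 19882)/(-36680 + 7241) = ((193/194)*(-207)/95 - 19882)/(-29439) = ((193/194)*(-207)*(1/95) - 19882)*(-1/29439) = (-39951/18430 - 19882)*(-1/29439) = -366465211/18430*(-1/29439) = 366465211/542560770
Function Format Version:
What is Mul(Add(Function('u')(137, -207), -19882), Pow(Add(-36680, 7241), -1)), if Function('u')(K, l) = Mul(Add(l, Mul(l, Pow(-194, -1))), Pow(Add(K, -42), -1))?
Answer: Rational(366465211, 542560770) ≈ 0.67544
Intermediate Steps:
Function('u')(K, l) = Mul(Rational(193, 194), l, Pow(Add(-42, K), -1)) (Function('u')(K, l) = Mul(Add(l, Mul(l, Rational(-1, 194))), Pow(Add(-42, K), -1)) = Mul(Add(l, Mul(Rational(-1, 194), l)), Pow(Add(-42, K), -1)) = Mul(Mul(Rational(193, 194), l), Pow(Add(-42, K), -1)) = Mul(Rational(193, 194), l, Pow(Add(-42, K), -1)))
Mul(Add(Function('u')(137, -207), -19882), Pow(Add(-36680, 7241), -1)) = Mul(Add(Mul(Rational(193, 194), -207, Pow(Add(-42, 137), -1)), -19882), Pow(Add(-36680, 7241), -1)) = Mul(Add(Mul(Rational(193, 194), -207, Pow(95, -1)), -19882), Pow(-29439, -1)) = Mul(Add(Mul(Rational(193, 194), -207, Rational(1, 95)), -19882), Rational(-1, 29439)) = Mul(Add(Rational(-39951, 18430), -19882), Rational(-1, 29439)) = Mul(Rational(-366465211, 18430), Rational(-1, 29439)) = Rational(366465211, 542560770)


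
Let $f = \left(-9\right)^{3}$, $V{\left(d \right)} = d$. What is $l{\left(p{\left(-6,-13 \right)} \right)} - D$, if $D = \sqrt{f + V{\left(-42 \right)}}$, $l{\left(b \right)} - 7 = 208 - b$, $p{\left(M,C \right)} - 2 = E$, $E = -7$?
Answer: $220 - i \sqrt{771} \approx 220.0 - 27.767 i$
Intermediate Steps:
$p{\left(M,C \right)} = -5$ ($p{\left(M,C \right)} = 2 - 7 = -5$)
$f = -729$
$l{\left(b \right)} = 215 - b$ ($l{\left(b \right)} = 7 - \left(-208 + b\right) = 215 - b$)
$D = i \sqrt{771}$ ($D = \sqrt{-729 - 42} = \sqrt{-771} = i \sqrt{771} \approx 27.767 i$)
$l{\left(p{\left(-6,-13 \right)} \right)} - D = \left(215 - -5\right) - i \sqrt{771} = \left(215 + 5\right) - i \sqrt{771} = 220 - i \sqrt{771}$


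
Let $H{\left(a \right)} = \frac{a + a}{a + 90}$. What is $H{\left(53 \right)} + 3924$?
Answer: $\frac{561238}{143} \approx 3924.7$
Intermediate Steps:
$H{\left(a \right)} = \frac{2 a}{90 + a}$
$H{\left(53 \right)} + 3924 = 2 \cdot 53 \frac{1}{90 + 53} + 3924 = 2 \cdot 53 \cdot \frac{1}{143} + 3924 = \frac{106}{143} + 3924 = \frac{561238}{143}$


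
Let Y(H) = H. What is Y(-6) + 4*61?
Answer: 238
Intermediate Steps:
Y(-6) + 4*61 = -6 + 4*61 = -6 + 244 = 238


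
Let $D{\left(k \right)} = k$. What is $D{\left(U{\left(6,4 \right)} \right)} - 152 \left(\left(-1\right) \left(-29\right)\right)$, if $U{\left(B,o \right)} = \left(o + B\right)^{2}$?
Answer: $-4308$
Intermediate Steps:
$U{\left(B,o \right)} = \left(B + o\right)^{2}$
$D{\left(U{\left(6,4 \right)} \right)} - 152 \left(\left(-1\right) \left(-29\right)\right) = \left(6 + 4\right)^{2} - 152 \left(\left(-1\right) \left(-29\right)\right) = 10^{2} - 4408 = 100 - 4408 = -4308$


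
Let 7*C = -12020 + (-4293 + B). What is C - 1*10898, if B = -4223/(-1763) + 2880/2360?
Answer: -234914490/17759 ≈ -13228.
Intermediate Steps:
B = 9173/2537 (B = -4223*(-1/1763) + 2880*(1/2360) = 103/43 + 72/59 = 9173/2537 ≈ 3.6157)
C = -41376908/17759 (C = (-12020 + (-4293 + 9173/2537))/7 = (-12020 - 10882168/2537)/7 = (1/7)*(-41376908/2537) = -41376908/17759 ≈ -2329.9)
C - 1*10898 = -41376908/17759 - 1*10898 = -41376908/17759 - 10898 = -234914490/17759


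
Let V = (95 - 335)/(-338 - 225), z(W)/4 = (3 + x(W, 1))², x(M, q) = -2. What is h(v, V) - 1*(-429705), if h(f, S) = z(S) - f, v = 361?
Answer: 429348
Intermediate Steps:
z(W) = 4 (z(W) = 4*(3 - 2)² = 4*1² = 4*1 = 4)
V = 240/563 (V = -240/(-563) = -240*(-1/563) = 240/563 ≈ 0.42629)
h(f, S) = 4 - f
h(v, V) - 1*(-429705) = (4 - 1*361) - 1*(-429705) = (4 - 361) + 429705 = -357 + 429705 = 429348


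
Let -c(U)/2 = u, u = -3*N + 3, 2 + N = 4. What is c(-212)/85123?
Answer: 6/85123 ≈ 7.0486e-5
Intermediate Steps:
N = 2 (N = -2 + 4 = 2)
u = -3 (u = -3*2 + 3 = -6 + 3 = -3)
c(U) = 6 (c(U) = -2*(-3) = 6)
c(-212)/85123 = 6/85123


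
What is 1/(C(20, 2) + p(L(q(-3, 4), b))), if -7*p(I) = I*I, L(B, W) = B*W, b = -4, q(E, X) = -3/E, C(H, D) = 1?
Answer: -7/9 ≈ -0.77778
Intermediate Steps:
p(I) = -I**2/7 (p(I) = -I*I/7 = -I**2/7)
1/(C(20, 2) + p(L(q(-3, 4), b))) = 1/(1 - (-3/(-3)*(-4))**2/7) = 1/(1 - (-3*(-1/3)*(-4))**2/7) = 1/(1 - (1*(-4))**2/7) = 1/(1 - 1/7*(-4)**2) = 1/(1 - 1/7*16) = 1/(1 - 16/7) = 1/(-9/7) = -7/9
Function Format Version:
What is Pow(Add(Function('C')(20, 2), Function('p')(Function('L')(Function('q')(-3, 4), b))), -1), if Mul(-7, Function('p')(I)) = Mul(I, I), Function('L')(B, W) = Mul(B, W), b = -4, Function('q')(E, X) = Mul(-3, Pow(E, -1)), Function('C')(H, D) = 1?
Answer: Rational(-7, 9) ≈ -0.77778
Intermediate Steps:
Function('p')(I) = Mul(Rational(-1, 7), Pow(I, 2)) (Function('p')(I) = Mul(Rational(-1, 7), Mul(I, I)) = Mul(Rational(-1, 7), Pow(I, 2)))
Pow(Add(Function('C')(20, 2), Function('p')(Function('L')(Function('q')(-3, 4), b))), -1) = Pow(Add(1, Mul(Rational(-1, 7), Pow(Mul(Mul(-3, Pow(-3, -1)), -4), 2))), -1) = Pow(Add(1, Mul(Rational(-1, 7), Pow(Mul(Mul(-3, Rational(-1, 3)), -4), 2))), -1) = Pow(Add(1, Mul(Rational(-1, 7), Pow(Mul(1, -4), 2))), -1) = Pow(Add(1, Mul(Rational(-1, 7), Pow(-4, 2))), -1) = Pow(Add(1, Mul(Rational(-1, 7), 16)), -1) = Pow(Add(1, Rational(-16, 7)), -1) = Pow(Rational(-9, 7), -1) = Rational(-7, 9)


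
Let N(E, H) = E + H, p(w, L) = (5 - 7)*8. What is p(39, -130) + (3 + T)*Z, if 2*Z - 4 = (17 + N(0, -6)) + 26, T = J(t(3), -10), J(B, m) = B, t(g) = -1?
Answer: 25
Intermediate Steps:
p(w, L) = -16 (p(w, L) = -2*8 = -16)
T = -1
Z = 41/2 (Z = 2 + ((17 + (0 - 6)) + 26)/2 = 2 + ((17 - 6) + 26)/2 = 2 + (11 + 26)/2 = 2 + (1/2)*37 = 2 + 37/2 = 41/2 ≈ 20.500)
p(39, -130) + (3 + T)*Z = -16 + (3 - 1)*(41/2) = -16 + 2*(41/2) = -16 + 41 = 25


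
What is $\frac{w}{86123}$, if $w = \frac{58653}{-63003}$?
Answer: $- \frac{19551}{1808669123} \approx -1.081 \cdot 10^{-5}$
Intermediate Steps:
$w = - \frac{19551}{21001}$ ($w = 58653 \left(- \frac{1}{63003}\right) = - \frac{19551}{21001} \approx -0.93096$)
$\frac{w}{86123} = - \frac{19551}{21001 \cdot 86123} = \left(- \frac{19551}{21001}\right) \frac{1}{86123} = - \frac{19551}{1808669123}$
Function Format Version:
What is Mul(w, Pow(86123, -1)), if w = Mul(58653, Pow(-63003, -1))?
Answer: Rational(-19551, 1808669123) ≈ -1.0810e-5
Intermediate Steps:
w = Rational(-19551, 21001) (w = Mul(58653, Rational(-1, 63003)) = Rational(-19551, 21001) ≈ -0.93096)
Mul(w, Pow(86123, -1)) = Mul(Rational(-19551, 21001), Pow(86123, -1)) = Mul(Rational(-19551, 21001), Rational(1, 86123)) = Rational(-19551, 1808669123)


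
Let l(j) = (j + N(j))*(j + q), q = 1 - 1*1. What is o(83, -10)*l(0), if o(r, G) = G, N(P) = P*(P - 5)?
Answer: 0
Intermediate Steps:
N(P) = P*(-5 + P)
q = 0 (q = 1 - 1 = 0)
l(j) = j*(j + j*(-5 + j)) (l(j) = (j + j*(-5 + j))*(j + 0) = (j + j*(-5 + j))*j = j*(j + j*(-5 + j)))
o(83, -10)*l(0) = -10*0**2*(-4 + 0) = -0*(-4) = -10*0 = 0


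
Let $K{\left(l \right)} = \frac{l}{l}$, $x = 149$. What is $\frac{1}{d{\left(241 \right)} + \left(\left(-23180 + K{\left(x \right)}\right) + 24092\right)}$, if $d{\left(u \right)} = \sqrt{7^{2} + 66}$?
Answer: $\frac{913}{833454} - \frac{\sqrt{115}}{833454} \approx 0.0010826$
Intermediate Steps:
$K{\left(l \right)} = 1$
$d{\left(u \right)} = \sqrt{115}$ ($d{\left(u \right)} = \sqrt{49 + 66} = \sqrt{115}$)
$\frac{1}{d{\left(241 \right)} + \left(\left(-23180 + K{\left(x \right)}\right) + 24092\right)} = \frac{1}{\sqrt{115} + \left(\left(-23180 + 1\right) + 24092\right)} = \frac{1}{\sqrt{115} + \left(-23179 + 24092\right)} = \frac{1}{\sqrt{115} + 913} = \frac{1}{913 + \sqrt{115}}$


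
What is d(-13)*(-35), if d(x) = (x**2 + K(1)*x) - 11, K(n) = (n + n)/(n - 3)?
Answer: -5985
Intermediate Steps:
K(n) = 2*n/(-3 + n) (K(n) = (2*n)/(-3 + n) = 2*n/(-3 + n))
d(x) = -11 + x**2 - x (d(x) = (x**2 + (2*1/(-3 + 1))*x) - 11 = (x**2 + (2*1/(-2))*x) - 11 = (x**2 + (2*1*(-1/2))*x) - 11 = (x**2 - x) - 11 = -11 + x**2 - x)
d(-13)*(-35) = (-11 + (-13)**2 - 1*(-13))*(-35) = (-11 + 169 + 13)*(-35) = 171*(-35) = -5985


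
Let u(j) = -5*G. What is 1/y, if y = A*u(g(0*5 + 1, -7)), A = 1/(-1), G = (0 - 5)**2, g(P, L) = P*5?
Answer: 1/125 ≈ 0.0080000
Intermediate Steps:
g(P, L) = 5*P
G = 25 (G = (-5)**2 = 25)
A = -1
u(j) = -125 (u(j) = -5*25 = -125)
y = 125 (y = -1*(-125) = 125)
1/y = 1/125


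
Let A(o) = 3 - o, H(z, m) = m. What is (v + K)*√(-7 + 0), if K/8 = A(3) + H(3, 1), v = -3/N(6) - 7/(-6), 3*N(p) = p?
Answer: 23*I*√7/3 ≈ 20.284*I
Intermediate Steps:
N(p) = p/3
v = -⅓ (v = -3/((⅓)*6) - 7/(-6) = -3/2 - 7*(-⅙) = -3*½ + 7/6 = -3/2 + 7/6 = -⅓ ≈ -0.33333)
K = 8 (K = 8*((3 - 1*3) + 1) = 8*((3 - 3) + 1) = 8*(0 + 1) = 8*1 = 8)
(v + K)*√(-7 + 0) = (-⅓ + 8)*√(-7 + 0) = 23*√(-7)/3 = 23*(I*√7)/3 = 23*I*√7/3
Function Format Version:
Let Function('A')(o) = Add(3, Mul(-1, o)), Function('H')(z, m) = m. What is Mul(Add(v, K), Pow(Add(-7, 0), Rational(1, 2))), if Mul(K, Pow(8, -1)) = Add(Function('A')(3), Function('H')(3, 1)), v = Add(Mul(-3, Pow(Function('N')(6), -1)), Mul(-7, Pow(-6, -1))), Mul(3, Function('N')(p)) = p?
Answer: Mul(Rational(23, 3), I, Pow(7, Rational(1, 2))) ≈ Mul(20.284, I)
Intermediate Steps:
Function('N')(p) = Mul(Rational(1, 3), p)
v = Rational(-1, 3) (v = Add(Mul(-3, Pow(Mul(Rational(1, 3), 6), -1)), Mul(-7, Pow(-6, -1))) = Add(Mul(-3, Pow(2, -1)), Mul(-7, Rational(-1, 6))) = Add(Mul(-3, Rational(1, 2)), Rational(7, 6)) = Add(Rational(-3, 2), Rational(7, 6)) = Rational(-1, 3) ≈ -0.33333)
K = 8 (K = Mul(8, Add(Add(3, Mul(-1, 3)), 1)) = Mul(8, Add(Add(3, -3), 1)) = Mul(8, Add(0, 1)) = Mul(8, 1) = 8)
Mul(Add(v, K), Pow(Add(-7, 0), Rational(1, 2))) = Mul(Add(Rational(-1, 3), 8), Pow(Add(-7, 0), Rational(1, 2))) = Mul(Rational(23, 3), Pow(-7, Rational(1, 2))) = Mul(Rational(23, 3), Mul(I, Pow(7, Rational(1, 2)))) = Mul(Rational(23, 3), I, Pow(7, Rational(1, 2)))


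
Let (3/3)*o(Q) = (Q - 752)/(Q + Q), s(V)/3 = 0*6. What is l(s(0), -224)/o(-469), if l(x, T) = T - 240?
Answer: -435232/1221 ≈ -356.46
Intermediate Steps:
s(V) = 0 (s(V) = 3*(0*6) = 3*0 = 0)
l(x, T) = -240 + T
o(Q) = (-752 + Q)/(2*Q) (o(Q) = (Q - 752)/(Q + Q) = (-752 + Q)/((2*Q)) = (-752 + Q)*(1/(2*Q)) = (-752 + Q)/(2*Q))
l(s(0), -224)/o(-469) = (-240 - 224)/(((½)*(-752 - 469)/(-469))) = -464/((½)*(-1/469)*(-1221)) = -464/1221/938 = -464*938/1221 = -435232/1221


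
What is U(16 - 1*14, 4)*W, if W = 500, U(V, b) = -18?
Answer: -9000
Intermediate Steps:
U(16 - 1*14, 4)*W = -18*500 = -9000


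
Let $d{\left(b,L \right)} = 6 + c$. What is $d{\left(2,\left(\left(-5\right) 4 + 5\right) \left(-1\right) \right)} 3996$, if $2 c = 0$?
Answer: $23976$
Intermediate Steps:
$c = 0$ ($c = \frac{1}{2} \cdot 0 = 0$)
$d{\left(b,L \right)} = 6$ ($d{\left(b,L \right)} = 6 + 0 = 6$)
$d{\left(2,\left(\left(-5\right) 4 + 5\right) \left(-1\right) \right)} 3996 = 6 \cdot 3996 = 23976$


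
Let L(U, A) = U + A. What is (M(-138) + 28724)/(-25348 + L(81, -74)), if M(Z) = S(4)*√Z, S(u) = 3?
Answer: -28724/25341 - I*√138/8447 ≈ -1.1335 - 0.0013907*I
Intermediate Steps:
L(U, A) = A + U
M(Z) = 3*√Z
(M(-138) + 28724)/(-25348 + L(81, -74)) = (3*√(-138) + 28724)/(-25348 + (-74 + 81)) = (3*(I*√138) + 28724)/(-25348 + 7) = (3*I*√138 + 28724)/(-25341) = (28724 + 3*I*√138)*(-1/25341) = -28724/25341 - I*√138/8447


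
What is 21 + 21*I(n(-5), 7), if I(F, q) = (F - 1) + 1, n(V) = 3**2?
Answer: 210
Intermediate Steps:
n(V) = 9
I(F, q) = F (I(F, q) = (-1 + F) + 1 = F)
21 + 21*I(n(-5), 7) = 21 + 21*9 = 21 + 189 = 210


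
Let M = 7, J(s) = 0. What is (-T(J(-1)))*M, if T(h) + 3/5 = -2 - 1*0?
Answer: 91/5 ≈ 18.200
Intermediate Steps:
T(h) = -13/5 (T(h) = -3/5 + (-2 - 1*0) = -3/5 + (-2 + 0) = -3/5 - 2 = -13/5)
(-T(J(-1)))*M = -1*(-13/5)*7 = (13/5)*7 = 91/5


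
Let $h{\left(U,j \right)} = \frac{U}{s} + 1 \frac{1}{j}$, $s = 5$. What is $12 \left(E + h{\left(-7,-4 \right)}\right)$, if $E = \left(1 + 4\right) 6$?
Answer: $\frac{1701}{5} \approx 340.2$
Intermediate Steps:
$E = 30$ ($E = 5 \cdot 6 = 30$)
$h{\left(U,j \right)} = \frac{1}{j} + \frac{U}{5}$ ($h{\left(U,j \right)} = \frac{U}{5} + 1 \frac{1}{j} = U \frac{1}{5} + \frac{1}{j} = \frac{U}{5} + \frac{1}{j} = \frac{1}{j} + \frac{U}{5}$)
$12 \left(E + h{\left(-7,-4 \right)}\right) = 12 \left(30 + \left(\frac{1}{-4} + \frac{1}{5} \left(-7\right)\right)\right) = 12 \left(30 - \frac{33}{20}\right) = 12 \cdot \frac{567}{20} = \frac{1701}{5}$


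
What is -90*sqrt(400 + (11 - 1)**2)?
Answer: -900*sqrt(5) ≈ -2012.5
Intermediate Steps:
-90*sqrt(400 + (11 - 1)**2) = -90*sqrt(400 + 10**2) = -90*sqrt(400 + 100) = -900*sqrt(5)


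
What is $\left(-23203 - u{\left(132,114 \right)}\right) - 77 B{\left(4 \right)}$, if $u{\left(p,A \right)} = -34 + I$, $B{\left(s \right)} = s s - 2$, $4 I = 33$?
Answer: $- \frac{97021}{4} \approx -24255.0$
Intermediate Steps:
$I = \frac{33}{4}$ ($I = \frac{1}{4} \cdot 33 = \frac{33}{4} \approx 8.25$)
$B{\left(s \right)} = -2 + s^{2}$ ($B{\left(s \right)} = s^{2} - 2 = -2 + s^{2}$)
$u{\left(p,A \right)} = - \frac{103}{4}$ ($u{\left(p,A \right)} = -34 + \frac{33}{4} = - \frac{103}{4}$)
$\left(-23203 - u{\left(132,114 \right)}\right) - 77 B{\left(4 \right)} = \left(-23203 - - \frac{103}{4}\right) - 77 \left(-2 + 4^{2}\right) = \left(-23203 + \frac{103}{4}\right) - 77 \left(-2 + 16\right) = - \frac{92709}{4} - 77 \cdot 14 = - \frac{92709}{4} - 1078 = - \frac{97021}{4}$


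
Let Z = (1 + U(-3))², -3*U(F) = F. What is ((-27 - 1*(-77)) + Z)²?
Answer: 2916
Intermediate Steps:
U(F) = -F/3
Z = 4 (Z = (1 - ⅓*(-3))² = (1 + 1)² = 2² = 4)
((-27 - 1*(-77)) + Z)² = ((-27 - 1*(-77)) + 4)² = ((-27 + 77) + 4)² = (50 + 4)² = 54² = 2916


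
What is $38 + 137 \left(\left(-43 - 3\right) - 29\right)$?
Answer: $-10237$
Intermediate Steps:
$38 + 137 \left(\left(-43 - 3\right) - 29\right) = 38 + 137 \left(-46 - 29\right) = 38 + 137 \left(-75\right) = 38 - 10275 = -10237$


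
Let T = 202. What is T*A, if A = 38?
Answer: 7676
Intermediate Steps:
T*A = 202*38 = 7676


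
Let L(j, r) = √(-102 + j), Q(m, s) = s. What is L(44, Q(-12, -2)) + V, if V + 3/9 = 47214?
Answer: 141641/3 + I*√58 ≈ 47214.0 + 7.6158*I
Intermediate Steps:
V = 141641/3 (V = -⅓ + 47214 = 141641/3 ≈ 47214.)
L(44, Q(-12, -2)) + V = √(-102 + 44) + 141641/3 = √(-58) + 141641/3 = I*√58 + 141641/3 = 141641/3 + I*√58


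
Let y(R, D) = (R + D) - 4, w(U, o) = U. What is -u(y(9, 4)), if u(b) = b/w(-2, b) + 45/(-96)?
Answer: 159/32 ≈ 4.9688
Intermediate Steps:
y(R, D) = -4 + D + R (y(R, D) = (D + R) - 4 = -4 + D + R)
u(b) = -15/32 - b/2 (u(b) = b/(-2) + 45/(-96) = b*(-½) + 45*(-1/96) = -b/2 - 15/32 = -15/32 - b/2)
-u(y(9, 4)) = -(-15/32 - (-4 + 4 + 9)/2) = -(-15/32 - ½*9) = -(-15/32 - 9/2) = -1*(-159/32) = 159/32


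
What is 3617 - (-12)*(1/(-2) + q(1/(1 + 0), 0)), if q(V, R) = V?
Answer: 3623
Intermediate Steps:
3617 - (-12)*(1/(-2) + q(1/(1 + 0), 0)) = 3617 - (-12)*(1/(-2) + 1/(1 + 0)) = 3617 - (-12)*(1*(-½) + 1/1) = 3617 - (-12)*(-½ + 1) = 3617 - (-12)/2 = 3617 - 1*(-6) = 3617 + 6 = 3623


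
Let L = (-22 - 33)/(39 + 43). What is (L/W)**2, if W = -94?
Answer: 3025/59413264 ≈ 5.0915e-5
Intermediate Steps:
L = -55/82 ≈ -0.67073
(L/W)**2 = (-55/82/(-94))**2 = (-55/82*(-1/94))**2 = (55/7708)**2 = 3025/59413264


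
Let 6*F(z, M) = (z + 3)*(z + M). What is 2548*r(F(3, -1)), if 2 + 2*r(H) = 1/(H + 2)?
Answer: -4459/2 ≈ -2229.5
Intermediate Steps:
F(z, M) = (3 + z)*(M + z)/6 (F(z, M) = ((z + 3)*(z + M))/6 = ((3 + z)*(M + z))/6 = (3 + z)*(M + z)/6)
r(H) = -1 + 1/(2*(2 + H)) (r(H) = -1 + 1/(2*(H + 2)) = -1 + 1/(2*(2 + H)))
2548*r(F(3, -1)) = 2548*((-3/2 - ((1/2)*(-1) + (1/2)*3 + (1/6)*3**2 + (1/6)*(-1)*3))/(2 + ((1/2)*(-1) + (1/2)*3 + (1/6)*3**2 + (1/6)*(-1)*3))) = 2548*((-3/2 - (-1/2 + 3/2 + (1/6)*9 - 1/2))/(2 + (-1/2 + 3/2 + (1/6)*9 - 1/2))) = 2548*((-3/2 - (-1/2 + 3/2 + 3/2 - 1/2))/(2 + (-1/2 + 3/2 + 3/2 - 1/2))) = 2548*((-3/2 - 1*2)/(2 + 2)) = 2548*((-3/2 - 2)/4) = 2548*((1/4)*(-7/2)) = 2548*(-7/8) = -4459/2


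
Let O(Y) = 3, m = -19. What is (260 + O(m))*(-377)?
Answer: -99151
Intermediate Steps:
(260 + O(m))*(-377) = (260 + 3)*(-377) = 263*(-377) = -99151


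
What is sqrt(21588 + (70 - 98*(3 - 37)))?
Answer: 7*sqrt(510) ≈ 158.08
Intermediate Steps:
sqrt(21588 + (70 - 98*(3 - 37))) = sqrt(21588 + (70 - 98*(-34))) = sqrt(21588 + (70 + 3332)) = sqrt(21588 + 3402) = sqrt(24990) = 7*sqrt(510)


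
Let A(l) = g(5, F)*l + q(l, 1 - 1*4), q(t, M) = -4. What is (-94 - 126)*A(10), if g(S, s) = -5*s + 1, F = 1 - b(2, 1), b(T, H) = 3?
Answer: -23320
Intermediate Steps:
F = -2 (F = 1 - 1*3 = 1 - 3 = -2)
g(S, s) = 1 - 5*s
A(l) = -4 + 11*l (A(l) = (1 - 5*(-2))*l - 4 = (1 + 10)*l - 4 = 11*l - 4 = -4 + 11*l)
(-94 - 126)*A(10) = (-94 - 126)*(-4 + 11*10) = -220*(-4 + 110) = -220*106 = -23320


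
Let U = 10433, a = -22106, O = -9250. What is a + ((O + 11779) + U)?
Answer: -9144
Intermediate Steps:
a + ((O + 11779) + U) = -22106 + ((-9250 + 11779) + 10433) = -22106 + (2529 + 10433) = -22106 + 12962 = -9144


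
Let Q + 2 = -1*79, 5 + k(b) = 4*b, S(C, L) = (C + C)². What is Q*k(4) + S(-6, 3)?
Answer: -747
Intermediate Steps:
S(C, L) = 4*C² (S(C, L) = (2*C)² = 4*C²)
k(b) = -5 + 4*b
Q = -81 (Q = -2 - 1*79 = -2 - 79 = -81)
Q*k(4) + S(-6, 3) = -81*(-5 + 4*4) + 4*(-6)² = -81*(-5 + 16) + 4*36 = -81*11 + 144 = -891 + 144 = -747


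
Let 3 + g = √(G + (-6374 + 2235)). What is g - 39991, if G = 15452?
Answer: -39994 + 3*√1257 ≈ -39888.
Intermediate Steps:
g = -3 + 3*√1257 (g = -3 + √(15452 + (-6374 + 2235)) = -3 + √(15452 - 4139) = -3 + √11313 = -3 + 3*√1257 ≈ 103.36)
g - 39991 = (-3 + 3*√1257) - 39991 = -39994 + 3*√1257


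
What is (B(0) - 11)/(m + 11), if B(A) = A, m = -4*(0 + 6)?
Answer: 11/13 ≈ 0.84615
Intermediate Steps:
m = -24 (m = -4*6 = -24)
(B(0) - 11)/(m + 11) = (0 - 11)/(-24 + 11) = -11/(-13) = -1/13*(-11) = 11/13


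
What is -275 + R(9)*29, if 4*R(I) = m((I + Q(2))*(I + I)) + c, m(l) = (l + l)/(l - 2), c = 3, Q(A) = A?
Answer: -23383/98 ≈ -238.60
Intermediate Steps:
m(l) = 2*l/(-2 + l) (m(l) = (2*l)/(-2 + l) = 2*l/(-2 + l))
R(I) = ¾ + I*(2 + I)/(-2 + 2*I*(2 + I)) (R(I) = (2*((I + 2)*(I + I))/(-2 + (I + 2)*(I + I)) + 3)/4 = (2*((2 + I)*(2*I))/(-2 + (2 + I)*(2*I)) + 3)/4 = (2*(2*I*(2 + I))/(-2 + 2*I*(2 + I)) + 3)/4 = (4*I*(2 + I)/(-2 + 2*I*(2 + I)) + 3)/4 = (3 + 4*I*(2 + I)/(-2 + 2*I*(2 + I)))/4 = ¾ + I*(2 + I)/(-2 + 2*I*(2 + I)))
-275 + R(9)*29 = -275 + ((-3 + 5*9*(2 + 9))/(4*(-1 + 9*(2 + 9))))*29 = -275 + ((-3 + 5*9*11)/(4*(-1 + 9*11)))*29 = -275 + ((-3 + 495)/(4*(-1 + 99)))*29 = -275 + ((¼)*492/98)*29 = -275 + ((¼)*(1/98)*492)*29 = -275 + (123/98)*29 = -275 + 3567/98 = -23383/98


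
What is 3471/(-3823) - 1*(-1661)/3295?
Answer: -5086942/12596785 ≈ -0.40383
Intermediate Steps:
3471/(-3823) - 1*(-1661)/3295 = 3471*(-1/3823) + 1661*(1/3295) = -3471/3823 + 1661/3295 = -5086942/12596785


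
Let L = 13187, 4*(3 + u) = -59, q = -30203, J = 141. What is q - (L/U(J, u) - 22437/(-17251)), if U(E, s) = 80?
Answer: -41911840137/1380080 ≈ -30369.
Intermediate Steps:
u = -71/4 (u = -3 + (¼)*(-59) = -3 - 59/4 = -71/4 ≈ -17.750)
q - (L/U(J, u) - 22437/(-17251)) = -30203 - (13187/80 - 22437/(-17251)) = -30203 - (13187*(1/80) - 22437*(-1/17251)) = -30203 - (13187/80 + 22437/17251) = -30203 - 1*229283897/1380080 = -30203 - 229283897/1380080 = -41911840137/1380080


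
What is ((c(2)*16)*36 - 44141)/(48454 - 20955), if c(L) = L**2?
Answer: -391/257 ≈ -1.5214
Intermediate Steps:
((c(2)*16)*36 - 44141)/(48454 - 20955) = ((2**2*16)*36 - 44141)/(48454 - 20955) = ((4*16)*36 - 44141)/27499 = (64*36 - 44141)*(1/27499) = (2304 - 44141)*(1/27499) = -41837*1/27499 = -391/257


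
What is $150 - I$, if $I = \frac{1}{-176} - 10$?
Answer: $\frac{28161}{176} \approx 160.01$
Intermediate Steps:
$I = - \frac{1761}{176}$ ($I = - \frac{1}{176} - 10 = - \frac{1761}{176} \approx -10.006$)
$150 - I = 150 - - \frac{1761}{176} = 150 + \frac{1761}{176} = \frac{28161}{176}$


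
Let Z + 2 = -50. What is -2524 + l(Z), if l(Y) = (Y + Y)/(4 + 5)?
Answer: -22820/9 ≈ -2535.6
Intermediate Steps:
Z = -52 (Z = -2 - 50 = -52)
l(Y) = 2*Y/9 (l(Y) = (2*Y)/9 = (2*Y)*(1/9) = 2*Y/9)
-2524 + l(Z) = -2524 + (2/9)*(-52) = -2524 - 104/9 = -22820/9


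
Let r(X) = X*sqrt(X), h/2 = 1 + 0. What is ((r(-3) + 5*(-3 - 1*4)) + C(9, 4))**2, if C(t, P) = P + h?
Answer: 814 + 174*I*sqrt(3) ≈ 814.0 + 301.38*I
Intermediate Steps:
h = 2 (h = 2*(1 + 0) = 2*1 = 2)
r(X) = X**(3/2)
C(t, P) = 2 + P (C(t, P) = P + 2 = 2 + P)
((r(-3) + 5*(-3 - 1*4)) + C(9, 4))**2 = (((-3)**(3/2) + 5*(-3 - 1*4)) + (2 + 4))**2 = ((-3*I*sqrt(3) + 5*(-3 - 4)) + 6)**2 = ((-3*I*sqrt(3) + 5*(-7)) + 6)**2 = ((-3*I*sqrt(3) - 35) + 6)**2 = ((-35 - 3*I*sqrt(3)) + 6)**2 = (-29 - 3*I*sqrt(3))**2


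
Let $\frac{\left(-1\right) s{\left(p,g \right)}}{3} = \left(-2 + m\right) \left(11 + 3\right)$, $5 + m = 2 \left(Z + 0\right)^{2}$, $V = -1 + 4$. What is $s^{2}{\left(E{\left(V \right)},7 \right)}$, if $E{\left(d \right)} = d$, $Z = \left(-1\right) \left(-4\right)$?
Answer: $1102500$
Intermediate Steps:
$Z = 4$
$V = 3$
$m = 27$ ($m = -5 + 2 \left(4 + 0\right)^{2} = -5 + 2 \cdot 4^{2} = -5 + 2 \cdot 16 = -5 + 32 = 27$)
$s{\left(p,g \right)} = -1050$ ($s{\left(p,g \right)} = - 3 \left(-2 + 27\right) \left(11 + 3\right) = - 3 \cdot 25 \cdot 14 = \left(-3\right) 350 = -1050$)
$s^{2}{\left(E{\left(V \right)},7 \right)} = \left(-1050\right)^{2} = 1102500$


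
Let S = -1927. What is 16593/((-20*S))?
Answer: 16593/38540 ≈ 0.43054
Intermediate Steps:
16593/((-20*S)) = 16593/((-20*(-1927))) = 16593/38540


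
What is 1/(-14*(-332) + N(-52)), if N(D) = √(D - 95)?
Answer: 664/3086293 - I*√3/3086293 ≈ 0.00021514 - 5.6121e-7*I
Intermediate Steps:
N(D) = √(-95 + D)
1/(-14*(-332) + N(-52)) = 1/(-14*(-332) + √(-95 - 52)) = 1/(4648 + √(-147)) = 1/(4648 + 7*I*√3)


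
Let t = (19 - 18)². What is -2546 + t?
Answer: -2545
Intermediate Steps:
t = 1 (t = 1² = 1)
-2546 + t = -2546 + 1 = -2545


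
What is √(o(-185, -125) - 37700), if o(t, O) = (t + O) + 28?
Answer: I*√37982 ≈ 194.89*I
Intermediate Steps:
o(t, O) = 28 + O + t (o(t, O) = (O + t) + 28 = 28 + O + t)
√(o(-185, -125) - 37700) = √((28 - 125 - 185) - 37700) = √(-282 - 37700) = √(-37982) = I*√37982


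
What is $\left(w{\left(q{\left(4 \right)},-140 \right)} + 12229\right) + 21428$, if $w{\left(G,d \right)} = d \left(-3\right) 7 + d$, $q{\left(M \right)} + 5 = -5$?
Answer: $36457$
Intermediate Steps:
$q{\left(M \right)} = -10$ ($q{\left(M \right)} = -5 - 5 = -10$)
$w{\left(G,d \right)} = - 20 d$ ($w{\left(G,d \right)} = - 3 d 7 + d = - 21 d + d = - 20 d$)
$\left(w{\left(q{\left(4 \right)},-140 \right)} + 12229\right) + 21428 = \left(\left(-20\right) \left(-140\right) + 12229\right) + 21428 = \left(2800 + 12229\right) + 21428 = 15029 + 21428 = 36457$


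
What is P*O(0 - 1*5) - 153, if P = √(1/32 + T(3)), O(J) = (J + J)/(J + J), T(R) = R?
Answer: -153 + √194/8 ≈ -151.26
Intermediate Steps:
O(J) = 1 (O(J) = (2*J)/((2*J)) = (2*J)*(1/(2*J)) = 1)
P = √194/8 (P = √(1/32 + 3) = √(97/32) = √194/8 ≈ 1.7410)
P*O(0 - 1*5) - 153 = (√194/8)*1 - 153 = √194/8 - 153 = -153 + √194/8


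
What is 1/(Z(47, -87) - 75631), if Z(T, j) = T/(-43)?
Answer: -43/3252180 ≈ -1.3222e-5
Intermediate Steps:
Z(T, j) = -T/43 (Z(T, j) = T*(-1/43) = -T/43)
1/(Z(47, -87) - 75631) = 1/(-1/43*47 - 75631) = 1/(-47/43 - 75631) = 1/(-3252180/43) = -43/3252180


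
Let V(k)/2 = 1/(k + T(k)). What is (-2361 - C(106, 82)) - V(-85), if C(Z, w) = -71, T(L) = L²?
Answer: -8175301/3570 ≈ -2290.0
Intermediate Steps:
V(k) = 2/(k + k²)
(-2361 - C(106, 82)) - V(-85) = (-2361 - 1*(-71)) - 2/((-85)*(1 - 85)) = (-2361 + 71) - 2*(-1)/(85*(-84)) = -2290 - 2*(-1)*(-1)/(85*84) = -2290 - 1*1/3570 = -2290 - 1/3570 = -8175301/3570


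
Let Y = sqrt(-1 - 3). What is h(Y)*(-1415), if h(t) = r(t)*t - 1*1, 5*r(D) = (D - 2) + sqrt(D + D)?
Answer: 2547 + 1132*I + 566*sqrt(2)*(1 - I) ≈ 3347.4 + 331.56*I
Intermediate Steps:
r(D) = -2/5 + D/5 + sqrt(2)*sqrt(D)/5 (r(D) = ((D - 2) + sqrt(D + D))/5 = ((-2 + D) + sqrt(2*D))/5 = ((-2 + D) + sqrt(2)*sqrt(D))/5 = (-2 + D + sqrt(2)*sqrt(D))/5 = -2/5 + D/5 + sqrt(2)*sqrt(D)/5)
Y = 2*I (Y = sqrt(-4) = 2*I ≈ 2.0*I)
h(t) = -1 + t*(-2/5 + t/5 + sqrt(2)*sqrt(t)/5) (h(t) = (-2/5 + t/5 + sqrt(2)*sqrt(t)/5)*t - 1*1 = t*(-2/5 + t/5 + sqrt(2)*sqrt(t)/5) - 1 = -1 + t*(-2/5 + t/5 + sqrt(2)*sqrt(t)/5))
h(Y)*(-1415) = (-1 + (2*I)*(-2 + 2*I + sqrt(2)*sqrt(2*I))/5)*(-1415) = (-1 + (2*I)*(-2 + 2*I + sqrt(2)*(1 + I))/5)*(-1415) = (-1 + 2*I*(-2 + 2*I + sqrt(2)*(1 + I))/5)*(-1415) = 1415 - 566*I*(-2 + 2*I + sqrt(2)*(1 + I))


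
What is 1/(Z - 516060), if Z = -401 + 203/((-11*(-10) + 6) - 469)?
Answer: -353/182310936 ≈ -1.9363e-6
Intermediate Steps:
Z = -141756/353 (Z = -401 + 203/((110 + 6) - 469) = -401 + 203/(116 - 469) = -401 + 203/(-353) = -401 + 203*(-1/353) = -401 - 203/353 = -141756/353 ≈ -401.58)
1/(Z - 516060) = 1/(-141756/353 - 516060) = 1/(-182310936/353) = -353/182310936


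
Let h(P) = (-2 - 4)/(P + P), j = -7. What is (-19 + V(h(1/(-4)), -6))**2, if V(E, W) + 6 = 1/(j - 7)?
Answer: 123201/196 ≈ 628.58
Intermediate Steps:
h(P) = -3/P (h(P) = -6*1/(2*P) = -3/P)
V(E, W) = -85/14 (V(E, W) = -6 + 1/(-7 - 7) = -6 + 1/(-14) = -6 - 1/14 = -85/14)
(-19 + V(h(1/(-4)), -6))**2 = (-19 - 85/14)**2 = (-351/14)**2 = 123201/196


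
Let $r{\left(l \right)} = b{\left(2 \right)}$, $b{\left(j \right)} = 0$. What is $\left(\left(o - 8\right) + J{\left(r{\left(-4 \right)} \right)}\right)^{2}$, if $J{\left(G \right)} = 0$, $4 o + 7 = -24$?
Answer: $\frac{3969}{16} \approx 248.06$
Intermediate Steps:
$o = - \frac{31}{4}$ ($o = - \frac{7}{4} + \frac{1}{4} \left(-24\right) = - \frac{7}{4} - 6 = - \frac{31}{4} \approx -7.75$)
$r{\left(l \right)} = 0$
$\left(\left(o - 8\right) + J{\left(r{\left(-4 \right)} \right)}\right)^{2} = \left(\left(- \frac{31}{4} - 8\right) + 0\right)^{2} = \left(- \frac{63}{4} + 0\right)^{2} = \left(- \frac{63}{4}\right)^{2} = \frac{3969}{16}$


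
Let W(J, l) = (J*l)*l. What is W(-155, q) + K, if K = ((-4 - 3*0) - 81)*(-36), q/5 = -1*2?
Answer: -12440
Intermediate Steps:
q = -10 (q = 5*(-1*2) = 5*(-2) = -10)
W(J, l) = J*l**2
K = 3060 (K = ((-4 + 0) - 81)*(-36) = (-4 - 81)*(-36) = -85*(-36) = 3060)
W(-155, q) + K = -155*(-10)**2 + 3060 = -155*100 + 3060 = -15500 + 3060 = -12440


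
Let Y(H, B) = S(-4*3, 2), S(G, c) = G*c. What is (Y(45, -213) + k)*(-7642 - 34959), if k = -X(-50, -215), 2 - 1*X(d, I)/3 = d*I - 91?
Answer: -1360974147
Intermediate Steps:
X(d, I) = 279 - 3*I*d (X(d, I) = 6 - 3*(d*I - 91) = 6 - 3*(I*d - 91) = 6 - 3*(-91 + I*d) = 6 + (273 - 3*I*d) = 279 - 3*I*d)
Y(H, B) = -24 (Y(H, B) = -4*3*2 = -12*2 = -24)
k = 31971 (k = -(279 - 3*(-215)*(-50)) = -(279 - 32250) = -1*(-31971) = 31971)
(Y(45, -213) + k)*(-7642 - 34959) = (-24 + 31971)*(-7642 - 34959) = 31947*(-42601) = -1360974147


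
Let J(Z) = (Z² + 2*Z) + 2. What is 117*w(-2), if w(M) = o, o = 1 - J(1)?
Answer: -468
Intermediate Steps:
J(Z) = 2 + Z² + 2*Z
o = -4 (o = 1 - (2 + 1² + 2*1) = 1 - (2 + 1 + 2) = 1 - 1*5 = 1 - 5 = -4)
w(M) = -4
117*w(-2) = 117*(-4) = -468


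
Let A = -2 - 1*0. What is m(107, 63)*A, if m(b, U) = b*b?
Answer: -22898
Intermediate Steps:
m(b, U) = b²
A = -2 (A = -2 + 0 = -2)
m(107, 63)*A = 107²*(-2) = 11449*(-2) = -22898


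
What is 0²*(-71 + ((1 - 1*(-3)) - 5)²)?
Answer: 0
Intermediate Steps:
0²*(-71 + ((1 - 1*(-3)) - 5)²) = 0*(-71 + ((1 + 3) - 5)²) = 0*(-71 + (4 - 5)²) = 0*(-71 + (-1)²) = 0*(-71 + 1) = 0*(-70) = 0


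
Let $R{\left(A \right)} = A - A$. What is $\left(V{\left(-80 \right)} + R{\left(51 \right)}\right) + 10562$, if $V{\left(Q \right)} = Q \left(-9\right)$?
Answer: $11282$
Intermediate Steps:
$R{\left(A \right)} = 0$
$V{\left(Q \right)} = - 9 Q$
$\left(V{\left(-80 \right)} + R{\left(51 \right)}\right) + 10562 = \left(\left(-9\right) \left(-80\right) + 0\right) + 10562 = \left(720 + 0\right) + 10562 = 720 + 10562 = 11282$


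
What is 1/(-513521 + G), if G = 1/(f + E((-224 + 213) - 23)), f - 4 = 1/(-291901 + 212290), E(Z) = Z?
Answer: -2388331/1226458203062 ≈ -1.9473e-6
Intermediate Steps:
f = 318443/79611 (f = 4 + 1/(-291901 + 212290) = 4 + 1/(-79611) = 4 - 1/79611 = 318443/79611 ≈ 4.0000)
G = -79611/2388331 (G = 1/(318443/79611 + ((-224 + 213) - 23)) = 1/(318443/79611 + (-11 - 23)) = 1/(318443/79611 - 34) = 1/(-2388331/79611) = -79611/2388331 ≈ -0.033333)
1/(-513521 + G) = 1/(-513521 - 79611/2388331) = 1/(-1226458203062/2388331) = -2388331/1226458203062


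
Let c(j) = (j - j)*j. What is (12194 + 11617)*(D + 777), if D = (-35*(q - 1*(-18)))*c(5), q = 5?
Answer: 18501147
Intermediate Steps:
c(j) = 0 (c(j) = 0*j = 0)
D = 0 (D = -35*(5 - 1*(-18))*0 = -35*(5 + 18)*0 = -35*23*0 = -805*0 = 0)
(12194 + 11617)*(D + 777) = (12194 + 11617)*(0 + 777) = 23811*777 = 18501147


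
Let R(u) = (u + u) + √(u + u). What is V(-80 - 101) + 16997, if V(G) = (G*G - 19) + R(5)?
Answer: 49749 + √10 ≈ 49752.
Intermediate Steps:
R(u) = 2*u + √2*√u (R(u) = 2*u + √(2*u) = 2*u + √2*√u)
V(G) = -9 + √10 + G² (V(G) = (G*G - 19) + (2*5 + √2*√5) = (G² - 19) + (10 + √10) = (-19 + G²) + (10 + √10) = -9 + √10 + G²)
V(-80 - 101) + 16997 = (-9 + √10 + (-80 - 101)²) + 16997 = (-9 + √10 + (-181)²) + 16997 = (-9 + √10 + 32761) + 16997 = (32752 + √10) + 16997 = 49749 + √10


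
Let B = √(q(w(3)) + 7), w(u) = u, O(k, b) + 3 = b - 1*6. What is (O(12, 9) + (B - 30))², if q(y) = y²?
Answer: 676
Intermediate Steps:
O(k, b) = -9 + b (O(k, b) = -3 + (b - 1*6) = -3 + (b - 6) = -3 + (-6 + b) = -9 + b)
B = 4 (B = √(3² + 7) = √(9 + 7) = √16 = 4)
(O(12, 9) + (B - 30))² = ((-9 + 9) + (4 - 30))² = (0 - 26)² = (-26)² = 676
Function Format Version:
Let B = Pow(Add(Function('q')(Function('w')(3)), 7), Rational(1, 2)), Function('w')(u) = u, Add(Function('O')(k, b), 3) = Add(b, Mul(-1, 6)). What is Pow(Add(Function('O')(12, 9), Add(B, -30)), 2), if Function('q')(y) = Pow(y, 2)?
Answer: 676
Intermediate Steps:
Function('O')(k, b) = Add(-9, b) (Function('O')(k, b) = Add(-3, Add(b, Mul(-1, 6))) = Add(-3, Add(b, -6)) = Add(-3, Add(-6, b)) = Add(-9, b))
B = 4 (B = Pow(Add(Pow(3, 2), 7), Rational(1, 2)) = Pow(Add(9, 7), Rational(1, 2)) = Pow(16, Rational(1, 2)) = 4)
Pow(Add(Function('O')(12, 9), Add(B, -30)), 2) = Pow(Add(Add(-9, 9), Add(4, -30)), 2) = Pow(Add(0, -26), 2) = Pow(-26, 2) = 676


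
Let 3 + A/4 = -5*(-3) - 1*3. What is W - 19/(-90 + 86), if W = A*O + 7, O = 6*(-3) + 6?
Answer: -1681/4 ≈ -420.25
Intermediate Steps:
A = 36 (A = -12 + 4*(-5*(-3) - 1*3) = -12 + 4*(15 - 3) = -12 + 4*12 = -12 + 48 = 36)
O = -12 (O = -18 + 6 = -12)
W = -425 (W = 36*(-12) + 7 = -432 + 7 = -425)
W - 19/(-90 + 86) = -425 - 19/(-90 + 86) = -425 - 19/(-4) = -425 - 1/4*(-19) = -425 + 19/4 = -1681/4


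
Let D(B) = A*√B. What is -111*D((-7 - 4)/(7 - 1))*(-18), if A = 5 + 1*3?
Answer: 2664*I*√66 ≈ 21642.0*I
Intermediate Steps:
A = 8 (A = 5 + 3 = 8)
D(B) = 8*√B
-111*D((-7 - 4)/(7 - 1))*(-18) = -888*√((-7 - 4)/(7 - 1))*(-18) = -888*√(-11/6)*(-18) = -888*I*√66/6*(-18) = -148*I*√66*(-18) = 2664*I*√66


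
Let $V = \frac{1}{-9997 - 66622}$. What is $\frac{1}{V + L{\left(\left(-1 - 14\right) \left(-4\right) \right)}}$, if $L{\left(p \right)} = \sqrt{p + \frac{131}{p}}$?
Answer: $\frac{4597140}{21902727901631} + \frac{11740942322 \sqrt{55965}}{21902727901631} \approx 0.12681$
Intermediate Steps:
$V = - \frac{1}{76619}$ ($V = \frac{1}{-76619} = - \frac{1}{76619} \approx -1.3052 \cdot 10^{-5}$)
$\frac{1}{V + L{\left(\left(-1 - 14\right) \left(-4\right) \right)}} = \frac{1}{- \frac{1}{76619} + \sqrt{\left(-1 - 14\right) \left(-4\right) + \frac{131}{\left(-1 - 14\right) \left(-4\right)}}} = \frac{1}{- \frac{1}{76619} + \sqrt{\left(-15\right) \left(-4\right) + \frac{131}{\left(-15\right) \left(-4\right)}}} = \frac{1}{- \frac{1}{76619} + \sqrt{60 + \frac{131}{60}}} = \frac{1}{- \frac{1}{76619} + \sqrt{\frac{3731}{60}}} = \frac{1}{- \frac{1}{76619} + \frac{\sqrt{55965}}{30}}$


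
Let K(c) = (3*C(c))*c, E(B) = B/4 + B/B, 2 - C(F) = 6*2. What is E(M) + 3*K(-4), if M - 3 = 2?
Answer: 1449/4 ≈ 362.25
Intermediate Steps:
C(F) = -10 (C(F) = 2 - 6*2 = 2 - 1*12 = 2 - 12 = -10)
M = 5 (M = 3 + 2 = 5)
E(B) = 1 + B/4 (E(B) = B*(1/4) + 1 = B/4 + 1 = 1 + B/4)
K(c) = -30*c (K(c) = (3*(-10))*c = -30*c)
E(M) + 3*K(-4) = (1 + (1/4)*5) + 3*(-30*(-4)) = (1 + 5/4) + 3*120 = 9/4 + 360 = 1449/4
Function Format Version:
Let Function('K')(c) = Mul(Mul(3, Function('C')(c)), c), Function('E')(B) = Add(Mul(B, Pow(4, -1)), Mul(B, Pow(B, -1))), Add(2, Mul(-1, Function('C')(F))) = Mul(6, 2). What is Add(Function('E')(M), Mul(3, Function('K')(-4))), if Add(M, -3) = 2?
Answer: Rational(1449, 4) ≈ 362.25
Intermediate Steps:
Function('C')(F) = -10 (Function('C')(F) = Add(2, Mul(-1, Mul(6, 2))) = Add(2, Mul(-1, 12)) = Add(2, -12) = -10)
M = 5 (M = Add(3, 2) = 5)
Function('E')(B) = Add(1, Mul(Rational(1, 4), B)) (Function('E')(B) = Add(Mul(B, Rational(1, 4)), 1) = Add(Mul(Rational(1, 4), B), 1) = Add(1, Mul(Rational(1, 4), B)))
Function('K')(c) = Mul(-30, c) (Function('K')(c) = Mul(Mul(3, -10), c) = Mul(-30, c))
Add(Function('E')(M), Mul(3, Function('K')(-4))) = Add(Add(1, Mul(Rational(1, 4), 5)), Mul(3, Mul(-30, -4))) = Add(Add(1, Rational(5, 4)), Mul(3, 120)) = Add(Rational(9, 4), 360) = Rational(1449, 4)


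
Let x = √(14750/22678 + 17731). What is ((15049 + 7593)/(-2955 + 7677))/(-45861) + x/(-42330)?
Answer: -11321/108277821 - 2*√142488130461/239989935 ≈ -0.0032503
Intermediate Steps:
x = 4*√142488130461/11339 (x = √(14750*(1/22678) + 17731) = √(7375/11339 + 17731) = √(201059184/11339) = 4*√142488130461/11339 ≈ 133.16)
((15049 + 7593)/(-2955 + 7677))/(-45861) + x/(-42330) = ((15049 + 7593)/(-2955 + 7677))/(-45861) + (4*√142488130461/11339)/(-42330) = (22642/4722)*(-1/45861) + (4*√142488130461/11339)*(-1/42330) = (22642*(1/4722))*(-1/45861) - 2*√142488130461/239989935 = (11321/2361)*(-1/45861) - 2*√142488130461/239989935 = -11321/108277821 - 2*√142488130461/239989935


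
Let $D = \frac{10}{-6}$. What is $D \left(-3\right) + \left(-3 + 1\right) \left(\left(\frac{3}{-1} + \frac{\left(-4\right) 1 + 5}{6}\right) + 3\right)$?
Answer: $\frac{14}{3} \approx 4.6667$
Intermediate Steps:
$D = - \frac{5}{3}$ ($D = 10 \left(- \frac{1}{6}\right) = - \frac{5}{3} \approx -1.6667$)
$D \left(-3\right) + \left(-3 + 1\right) \left(\left(\frac{3}{-1} + \frac{\left(-4\right) 1 + 5}{6}\right) + 3\right) = \left(- \frac{5}{3}\right) \left(-3\right) + \left(-3 + 1\right) \left(\left(\frac{3}{-1} + \frac{\left(-4\right) 1 + 5}{6}\right) + 3\right) = 5 - 2 \left(\left(3 \left(-1\right) + \left(-4 + 5\right) \frac{1}{6}\right) + 3\right) = 5 - 2 \left(\left(-3 + 1 \cdot \frac{1}{6}\right) + 3\right) = 5 - 2 \left(\left(-3 + \frac{1}{6}\right) + 3\right) = 5 - 2 \left(- \frac{17}{6} + 3\right) = 5 - \frac{1}{3} = \frac{14}{3}$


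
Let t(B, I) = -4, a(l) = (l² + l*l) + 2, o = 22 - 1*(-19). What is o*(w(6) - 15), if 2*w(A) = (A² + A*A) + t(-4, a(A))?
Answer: 779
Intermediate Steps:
o = 41 (o = 22 + 19 = 41)
a(l) = 2 + 2*l² (a(l) = (l² + l²) + 2 = 2*l² + 2 = 2 + 2*l²)
w(A) = -2 + A² (w(A) = ((A² + A*A) - 4)/2 = ((A² + A²) - 4)/2 = (2*A² - 4)/2 = (-4 + 2*A²)/2 = -2 + A²)
o*(w(6) - 15) = 41*((-2 + 6²) - 15) = 41*((-2 + 36) - 15) = 41*(34 - 15) = 41*19 = 779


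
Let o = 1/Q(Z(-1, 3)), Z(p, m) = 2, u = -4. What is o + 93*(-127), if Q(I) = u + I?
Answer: -23623/2 ≈ -11812.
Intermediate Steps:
Q(I) = -4 + I
o = -½ (o = 1/(-4 + 2) = 1/(-2) = -½ ≈ -0.50000)
o + 93*(-127) = -½ + 93*(-127) = -½ - 11811 = -23623/2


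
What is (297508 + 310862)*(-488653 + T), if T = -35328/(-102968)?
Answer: -3826311690864390/12871 ≈ -2.9728e+11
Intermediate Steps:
T = 4416/12871 (T = -35328*(-1/102968) = 4416/12871 ≈ 0.34310)
(297508 + 310862)*(-488653 + T) = (297508 + 310862)*(-488653 + 4416/12871) = 608370*(-6289448347/12871) = -3826311690864390/12871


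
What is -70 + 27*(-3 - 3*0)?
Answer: -151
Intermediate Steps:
-70 + 27*(-3 - 3*0) = -70 + 27*(-3 + 0) = -70 + 27*(-3) = -70 - 81 = -151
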